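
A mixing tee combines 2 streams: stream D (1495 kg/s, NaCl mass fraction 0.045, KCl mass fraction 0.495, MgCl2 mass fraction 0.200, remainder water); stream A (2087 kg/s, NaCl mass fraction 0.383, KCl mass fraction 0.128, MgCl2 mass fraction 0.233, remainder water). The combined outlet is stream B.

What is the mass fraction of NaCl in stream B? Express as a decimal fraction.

Total flow out = 1495 + 2087 = 3582 kg/s.
NaCl in = 1495×0.045 + 2087×0.383 = 866.6 kg/s.
NaCl mass fraction in B = 866.6/3582 = 0.242.

0.242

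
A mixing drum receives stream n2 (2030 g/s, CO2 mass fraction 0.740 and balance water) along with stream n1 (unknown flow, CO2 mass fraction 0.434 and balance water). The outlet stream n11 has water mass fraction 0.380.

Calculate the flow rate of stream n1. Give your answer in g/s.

Let n1 be the unknown flow. Total out = 2030 + n1.
water balance: 527.8 + 0.566·n1 = 0.380·(2030 + n1)
(0.566 − 0.380)·n1 = 0.380×2030 − 527.8 = 243.6
n1 = 243.6 / 0.186 = 1309.7 g/s

1310 g/s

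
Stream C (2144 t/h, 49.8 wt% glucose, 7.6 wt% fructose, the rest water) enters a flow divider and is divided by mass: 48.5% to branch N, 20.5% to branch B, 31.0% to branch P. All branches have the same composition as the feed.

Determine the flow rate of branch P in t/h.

Branch P flow = 0.310×2144 = 664.64 t/h.

664.6 t/h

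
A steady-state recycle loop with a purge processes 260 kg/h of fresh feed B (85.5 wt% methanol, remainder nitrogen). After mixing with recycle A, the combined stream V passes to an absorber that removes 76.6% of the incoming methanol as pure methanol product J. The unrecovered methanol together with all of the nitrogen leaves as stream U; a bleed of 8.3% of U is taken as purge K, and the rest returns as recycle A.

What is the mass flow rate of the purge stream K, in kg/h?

43.2 kg/h

nitrogen enters only via B and leaves only via the purge: 260×0.145 = 0.083×(nitrogen in U), and the absorber passes all nitrogen, so nitrogen in V = nitrogen in U = 454.22 kg/h.
methanol in V: m_A = 260×0.855 + (1−0.083)·(1−0.766)·m_A, so m_A = 222.3/0.7854 = 283.03 kg/h.
U = (1−0.766)×283.03 + 454.22 = 520.45 kg/h.
Purge K = 0.083×520.45 = 43.197 kg/h.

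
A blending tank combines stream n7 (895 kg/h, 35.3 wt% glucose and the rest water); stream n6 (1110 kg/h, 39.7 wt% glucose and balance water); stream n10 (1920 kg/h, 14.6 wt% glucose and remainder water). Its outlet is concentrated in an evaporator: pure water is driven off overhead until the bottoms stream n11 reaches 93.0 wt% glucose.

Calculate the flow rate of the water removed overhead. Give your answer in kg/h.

2810 kg/h

glucose entering = 895×0.353 + 1110×0.397 + 1920×0.146 = 1036.9 kg/h.
All glucose reports to n11, so n11 = 1036.9/0.930 = 1115 kg/h.
Total feed = 3925 kg/h; overhead = 3925 − 1115 = 2810 kg/h.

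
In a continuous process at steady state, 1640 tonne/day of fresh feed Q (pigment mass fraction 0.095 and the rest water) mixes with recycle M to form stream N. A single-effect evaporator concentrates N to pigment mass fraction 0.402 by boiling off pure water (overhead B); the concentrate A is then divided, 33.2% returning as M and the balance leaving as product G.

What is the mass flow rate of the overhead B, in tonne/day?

Overall pigment balance (none leaves overhead): pigment in fresh feed = pigment in product, i.e. 1640×0.095 = (1−0.332)·A·0.402.
A = 155.8/(0.402×0.668) = 580.18 tonne/day.
Recycle M = 0.332×580.18 = 192.62 tonne/day.
Combined feed N = 1640 + 192.62 = 1832.6 tonne/day.
Overhead B = N − A = 1832.6 − 580.18 = 1252.4 tonne/day.

1252 tonne/day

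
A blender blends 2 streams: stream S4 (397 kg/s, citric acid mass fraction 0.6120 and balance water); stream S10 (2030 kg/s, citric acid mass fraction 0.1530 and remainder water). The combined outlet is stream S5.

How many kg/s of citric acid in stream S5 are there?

553.6 kg/s

citric acid out = citric acid in = 397×0.612 + 2030×0.153 = 553.55 kg/s.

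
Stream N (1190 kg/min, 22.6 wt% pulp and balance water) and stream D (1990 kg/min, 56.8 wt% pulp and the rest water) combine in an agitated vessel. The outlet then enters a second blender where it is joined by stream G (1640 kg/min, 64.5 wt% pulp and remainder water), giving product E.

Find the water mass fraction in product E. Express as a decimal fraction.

Overall, product flow = 4820 kg/min.
water in = 1190×0.774 + 1990×0.432 + 1640×0.355 = 2362.9 kg/min.
water fraction in E = 0.490.

0.490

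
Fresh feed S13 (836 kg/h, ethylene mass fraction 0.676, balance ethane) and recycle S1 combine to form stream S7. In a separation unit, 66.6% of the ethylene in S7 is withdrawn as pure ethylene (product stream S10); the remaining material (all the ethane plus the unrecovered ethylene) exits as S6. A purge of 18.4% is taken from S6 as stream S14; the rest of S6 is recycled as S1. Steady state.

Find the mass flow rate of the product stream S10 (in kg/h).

ethylene in S7: m_A = 836×0.676 + (1−0.184)·(1−0.666)·m_A, so m_A = 565.14/0.7275 = 776.87 kg/h.
Product S10 = 0.666×776.87 = 517.39 kg/h.

517.4 kg/h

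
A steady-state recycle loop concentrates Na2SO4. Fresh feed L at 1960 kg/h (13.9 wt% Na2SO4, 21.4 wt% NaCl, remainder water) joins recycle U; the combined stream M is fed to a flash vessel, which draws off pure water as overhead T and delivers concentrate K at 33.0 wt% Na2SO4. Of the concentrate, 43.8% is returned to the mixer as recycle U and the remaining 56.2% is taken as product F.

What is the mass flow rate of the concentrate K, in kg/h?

Overall Na2SO4 balance (none leaves overhead): Na2SO4 in fresh feed = Na2SO4 in product, i.e. 1960×0.139 = (1−0.438)·K·0.330.
K = 272.44/(0.330×0.562) = 1469 kg/h.

1469 kg/h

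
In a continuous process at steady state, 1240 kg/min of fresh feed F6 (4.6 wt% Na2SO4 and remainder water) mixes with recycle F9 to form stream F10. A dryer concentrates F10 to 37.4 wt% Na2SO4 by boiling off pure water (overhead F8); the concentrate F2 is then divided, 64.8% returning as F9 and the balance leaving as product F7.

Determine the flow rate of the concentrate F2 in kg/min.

Overall Na2SO4 balance (none leaves overhead): Na2SO4 in fresh feed = Na2SO4 in product, i.e. 1240×0.046 = (1−0.648)·F2·0.374.
F2 = 57.04/(0.374×0.352) = 433.28 kg/min.

433.3 kg/min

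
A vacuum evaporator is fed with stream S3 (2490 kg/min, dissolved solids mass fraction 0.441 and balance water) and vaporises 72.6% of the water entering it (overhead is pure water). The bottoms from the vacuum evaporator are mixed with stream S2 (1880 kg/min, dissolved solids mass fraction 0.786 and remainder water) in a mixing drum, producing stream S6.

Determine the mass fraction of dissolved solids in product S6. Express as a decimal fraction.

0.767

Vapour removed = 0.726×0.559×2490 = 1010.5 kg/min; concentrate = 1479.5 kg/min.
dissolved solids reaching the mixer = 1098.1 (from concentrate) + 1880×0.786 = 2575.8 kg/min.
Product flow = 1479.5 + 1880 = 3359.5 kg/min; dissolved solids fraction = 0.767.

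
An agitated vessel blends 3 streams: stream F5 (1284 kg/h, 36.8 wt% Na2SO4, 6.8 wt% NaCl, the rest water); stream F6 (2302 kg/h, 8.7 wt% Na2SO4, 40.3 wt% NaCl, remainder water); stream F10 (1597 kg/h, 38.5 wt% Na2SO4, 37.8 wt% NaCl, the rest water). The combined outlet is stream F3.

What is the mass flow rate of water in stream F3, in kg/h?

2277 kg/h

water out = water in = 1284×0.564 + 2302×0.510 + 1597×0.237 = 2276.7 kg/h.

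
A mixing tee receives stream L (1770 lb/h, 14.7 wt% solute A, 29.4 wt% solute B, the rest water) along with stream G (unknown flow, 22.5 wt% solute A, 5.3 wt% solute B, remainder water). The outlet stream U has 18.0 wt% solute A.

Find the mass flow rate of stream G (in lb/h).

Let G be the unknown flow. Total out = 1770 + G.
solute A balance: 260.19 + 0.225·G = 0.180·(1770 + G)
(0.225 − 0.180)·G = 0.180×1770 − 260.19 = 58.41
G = 58.41 / 0.045 = 1298 lb/h

1298 lb/h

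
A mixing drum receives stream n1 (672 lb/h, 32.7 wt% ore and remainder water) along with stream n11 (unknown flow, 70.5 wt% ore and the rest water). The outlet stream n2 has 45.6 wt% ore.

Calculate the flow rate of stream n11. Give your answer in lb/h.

Let n11 be the unknown flow. Total out = 672 + n11.
ore balance: 219.74 + 0.705·n11 = 0.456·(672 + n11)
(0.705 − 0.456)·n11 = 0.456×672 − 219.74 = 86.688
n11 = 86.688 / 0.249 = 348.14 lb/h

348.1 lb/h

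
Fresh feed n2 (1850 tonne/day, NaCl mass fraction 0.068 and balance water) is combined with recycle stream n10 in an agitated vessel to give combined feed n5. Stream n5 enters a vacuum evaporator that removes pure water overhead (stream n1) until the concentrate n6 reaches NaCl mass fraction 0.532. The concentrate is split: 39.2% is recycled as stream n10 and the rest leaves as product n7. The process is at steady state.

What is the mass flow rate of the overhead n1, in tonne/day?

Overall NaCl balance (none leaves overhead): NaCl in fresh feed = NaCl in product, i.e. 1850×0.068 = (1−0.392)·n6·0.532.
n6 = 125.8/(0.532×0.608) = 388.92 tonne/day.
Recycle n10 = 0.392×388.92 = 152.46 tonne/day.
Combined feed n5 = 1850 + 152.46 = 2002.5 tonne/day.
Overhead n1 = n5 − n6 = 2002.5 − 388.92 = 1613.5 tonne/day.

1614 tonne/day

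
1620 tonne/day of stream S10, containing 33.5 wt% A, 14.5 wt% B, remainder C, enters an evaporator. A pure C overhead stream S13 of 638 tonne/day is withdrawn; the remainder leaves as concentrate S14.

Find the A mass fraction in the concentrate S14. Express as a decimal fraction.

0.553

A is not removed: 1620×0.335 = 542.7 tonne/day of A enters S14.
Concentrate = 1620 − 638 = 982 tonne/day.
Mass fraction = 542.7/982 = 0.553.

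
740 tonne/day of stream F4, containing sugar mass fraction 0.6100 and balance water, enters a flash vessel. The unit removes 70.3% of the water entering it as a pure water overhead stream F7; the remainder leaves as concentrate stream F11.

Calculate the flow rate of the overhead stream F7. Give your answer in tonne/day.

202.9 tonne/day

water entering = 740×0.390 = 288.6 tonne/day; overhead removed = 0.703×288.6 = 202.89 tonne/day.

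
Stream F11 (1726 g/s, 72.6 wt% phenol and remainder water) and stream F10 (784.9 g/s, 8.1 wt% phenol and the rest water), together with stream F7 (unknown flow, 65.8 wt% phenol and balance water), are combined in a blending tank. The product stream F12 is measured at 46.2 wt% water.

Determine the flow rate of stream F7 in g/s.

Let F7 be the unknown flow. Total out = 2510.9 + F7.
water balance: 1194.2 + 0.342·F7 = 0.462·(2510.9 + F7)
(0.342 − 0.462)·F7 = 0.462×2510.9 − 1194.2 = -34.211
F7 = -34.211 / -0.120 = 285.09 g/s

285.1 g/s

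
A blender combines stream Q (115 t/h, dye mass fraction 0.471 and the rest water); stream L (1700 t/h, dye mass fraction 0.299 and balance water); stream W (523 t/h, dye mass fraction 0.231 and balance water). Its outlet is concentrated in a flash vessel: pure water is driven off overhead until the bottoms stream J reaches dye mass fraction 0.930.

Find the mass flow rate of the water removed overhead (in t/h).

1603 t/h

dye entering = 115×0.471 + 1700×0.299 + 523×0.231 = 683.28 t/h.
All dye reports to J, so J = 683.28/0.930 = 734.71 t/h.
Total feed = 2338 t/h; overhead = 2338 − 734.71 = 1603.3 t/h.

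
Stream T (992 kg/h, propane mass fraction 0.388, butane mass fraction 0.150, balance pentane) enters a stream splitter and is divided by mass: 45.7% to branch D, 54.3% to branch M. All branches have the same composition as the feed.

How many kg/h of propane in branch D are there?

Branch D total = 0.457×992 = 453.34 kg/h.
propane in D = 0.388×453.34 = 175.9 kg/h.

175.9 kg/h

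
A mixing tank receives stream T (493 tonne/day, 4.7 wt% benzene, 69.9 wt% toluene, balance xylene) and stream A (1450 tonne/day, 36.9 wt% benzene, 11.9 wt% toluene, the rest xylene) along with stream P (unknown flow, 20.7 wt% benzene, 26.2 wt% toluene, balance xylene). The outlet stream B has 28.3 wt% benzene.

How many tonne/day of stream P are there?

Let P be the unknown flow. Total out = 1943 + P.
benzene balance: 558.22 + 0.207·P = 0.283·(1943 + P)
(0.207 − 0.283)·P = 0.283×1943 − 558.22 = -8.352
P = -8.352 / -0.076 = 109.89 tonne/day

109.9 tonne/day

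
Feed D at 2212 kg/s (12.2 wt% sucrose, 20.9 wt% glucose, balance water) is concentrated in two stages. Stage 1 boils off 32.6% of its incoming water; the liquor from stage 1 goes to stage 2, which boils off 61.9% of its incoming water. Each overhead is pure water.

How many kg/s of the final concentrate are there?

1112 kg/s

water in feed = 2212×0.669 = 1479.8 kg/s.
After stage 1: water left = (1−0.326)×1479.8 = 997.4; stream total = 1729.6 kg/s.
After stage 2: water left = (1−0.619)×997.4 = 380.01; final concentrate = 1112.2 kg/s.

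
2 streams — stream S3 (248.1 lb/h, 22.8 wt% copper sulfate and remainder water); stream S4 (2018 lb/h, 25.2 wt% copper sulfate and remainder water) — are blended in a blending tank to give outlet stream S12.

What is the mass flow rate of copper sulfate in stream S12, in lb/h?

copper sulfate out = copper sulfate in = 248.1×0.228 + 2018×0.252 = 565.1 lb/h.

565.1 lb/h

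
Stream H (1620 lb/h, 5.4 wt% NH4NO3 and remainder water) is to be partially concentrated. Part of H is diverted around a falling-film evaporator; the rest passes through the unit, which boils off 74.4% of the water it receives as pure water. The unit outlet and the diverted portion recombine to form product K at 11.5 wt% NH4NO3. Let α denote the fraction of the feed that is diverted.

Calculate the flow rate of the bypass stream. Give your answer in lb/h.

All 1620×0.054 = 87.48 lb/h of NH4NO3 reaches K, so K = 87.48/0.115 = 760.7 lb/h and vapour = 859.3 lb/h.
The evaporator receives (1−α)·1620 of feed at 0.946 water and removes 0.744 of that water:
0.744×0.946×(1−α)×1620 = 859.3
(1−α) = 859.3/1140.2 = 0.7536;  α = 0.2464.
Bypass flow = 0.2464×1620 = 399.09 lb/h.

399.1 lb/h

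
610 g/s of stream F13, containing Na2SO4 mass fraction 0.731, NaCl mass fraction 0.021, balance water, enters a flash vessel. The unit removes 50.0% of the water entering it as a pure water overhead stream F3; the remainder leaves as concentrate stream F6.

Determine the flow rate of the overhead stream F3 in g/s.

75.64 g/s

water entering = 610×0.248 = 151.28 g/s; overhead removed = 0.500×151.28 = 75.64 g/s.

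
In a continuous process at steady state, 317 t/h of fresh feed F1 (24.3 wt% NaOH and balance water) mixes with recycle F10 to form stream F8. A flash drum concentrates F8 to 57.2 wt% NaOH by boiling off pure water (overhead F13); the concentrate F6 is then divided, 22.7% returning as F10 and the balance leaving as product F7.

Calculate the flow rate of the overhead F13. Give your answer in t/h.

Overall NaOH balance (none leaves overhead): NaOH in fresh feed = NaOH in product, i.e. 317×0.243 = (1−0.227)·F6·0.572.
F6 = 77.031/(0.572×0.773) = 174.22 t/h.
Recycle F10 = 0.227×174.22 = 39.547 t/h.
Combined feed F8 = 317 + 39.547 = 356.55 t/h.
Overhead F13 = F8 − F6 = 356.55 − 174.22 = 182.33 t/h.

182.3 t/h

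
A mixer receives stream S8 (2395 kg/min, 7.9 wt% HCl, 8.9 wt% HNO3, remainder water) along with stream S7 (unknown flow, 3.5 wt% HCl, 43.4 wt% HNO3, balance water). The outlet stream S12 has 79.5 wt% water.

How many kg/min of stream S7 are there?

Let S7 be the unknown flow. Total out = 2395 + S7.
water balance: 1992.6 + 0.531·S7 = 0.795·(2395 + S7)
(0.531 − 0.795)·S7 = 0.795×2395 − 1992.6 = -88.615
S7 = -88.615 / -0.264 = 335.66 kg/min

335.7 kg/min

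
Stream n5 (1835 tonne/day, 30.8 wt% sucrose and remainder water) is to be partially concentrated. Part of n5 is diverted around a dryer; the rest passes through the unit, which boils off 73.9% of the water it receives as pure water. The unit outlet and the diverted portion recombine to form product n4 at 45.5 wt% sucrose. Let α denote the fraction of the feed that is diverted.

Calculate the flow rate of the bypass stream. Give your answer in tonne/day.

All 1835×0.308 = 565.18 tonne/day of sucrose reaches n4, so n4 = 565.18/0.455 = 1242.2 tonne/day and vapour = 592.85 tonne/day.
The evaporator receives (1−α)·1835 of feed at 0.692 water and removes 0.739 of that water:
0.739×0.692×(1−α)×1835 = 592.85
(1−α) = 592.85/938.4 = 0.6318;  α = 0.3682.
Bypass flow = 0.3682×1835 = 675.71 tonne/day.

675.7 tonne/day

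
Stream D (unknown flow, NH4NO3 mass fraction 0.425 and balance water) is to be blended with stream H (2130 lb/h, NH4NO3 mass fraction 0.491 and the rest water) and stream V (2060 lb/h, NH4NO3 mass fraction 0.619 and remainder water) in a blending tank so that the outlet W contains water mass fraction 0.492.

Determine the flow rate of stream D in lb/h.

Let D be the unknown flow. Total out = 4190 + D.
water balance: 1869 + 0.575·D = 0.492·(4190 + D)
(0.575 − 0.492)·D = 0.492×4190 − 1869 = 192.45
D = 192.45 / 0.083 = 2318.7 lb/h

2319 lb/h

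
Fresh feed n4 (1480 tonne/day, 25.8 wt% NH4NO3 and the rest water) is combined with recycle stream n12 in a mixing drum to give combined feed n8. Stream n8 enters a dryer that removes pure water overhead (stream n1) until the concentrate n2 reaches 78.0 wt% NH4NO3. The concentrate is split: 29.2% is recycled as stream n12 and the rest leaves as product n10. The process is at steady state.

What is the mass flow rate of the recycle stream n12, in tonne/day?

Overall NH4NO3 balance (none leaves overhead): NH4NO3 in fresh feed = NH4NO3 in product, i.e. 1480×0.258 = (1−0.292)·n2·0.780.
n2 = 381.84/(0.780×0.708) = 691.44 tonne/day.
Recycle n12 = 0.292×691.44 = 201.9 tonne/day.

201.9 tonne/day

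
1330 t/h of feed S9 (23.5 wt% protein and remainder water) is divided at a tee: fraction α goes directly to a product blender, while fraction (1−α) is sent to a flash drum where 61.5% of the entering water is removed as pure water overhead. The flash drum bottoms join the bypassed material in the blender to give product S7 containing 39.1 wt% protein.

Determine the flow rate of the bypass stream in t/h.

All 1330×0.235 = 312.55 t/h of protein reaches S7, so S7 = 312.55/0.391 = 799.36 t/h and vapour = 530.64 t/h.
The evaporator receives (1−α)·1330 of feed at 0.765 water and removes 0.615 of that water:
0.615×0.765×(1−α)×1330 = 530.64
(1−α) = 530.64/625.73 = 0.8480;  α = 0.1520.
Bypass flow = 0.1520×1330 = 202.12 t/h.

202.1 t/h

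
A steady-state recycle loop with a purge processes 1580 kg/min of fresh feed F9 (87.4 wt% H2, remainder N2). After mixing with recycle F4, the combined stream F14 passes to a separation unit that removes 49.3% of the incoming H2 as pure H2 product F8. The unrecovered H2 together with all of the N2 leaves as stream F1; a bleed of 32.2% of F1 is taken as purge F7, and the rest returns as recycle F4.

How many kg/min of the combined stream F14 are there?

2723 kg/min

N2 enters only via F9 and leaves only via the purge: 1580×0.126 = 0.322×(N2 in F1), and the separation unit passes all N2, so N2 in F14 = N2 in F1 = 618.26 kg/min.
H2 in F14: m_A = 1580×0.874 + (1−0.322)·(1−0.493)·m_A, so m_A = 1380.9/0.6563 = 2104.2 kg/min.
F14 = 2104.2 + 618.26 = 2722.5 kg/min.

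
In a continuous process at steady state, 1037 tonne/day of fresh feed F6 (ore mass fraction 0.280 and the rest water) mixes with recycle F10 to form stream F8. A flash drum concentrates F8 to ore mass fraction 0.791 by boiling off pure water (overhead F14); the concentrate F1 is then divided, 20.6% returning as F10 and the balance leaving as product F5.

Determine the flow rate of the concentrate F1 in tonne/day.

462.3 tonne/day

Overall ore balance (none leaves overhead): ore in fresh feed = ore in product, i.e. 1037×0.280 = (1−0.206)·F1·0.791.
F1 = 290.36/(0.791×0.794) = 462.32 tonne/day.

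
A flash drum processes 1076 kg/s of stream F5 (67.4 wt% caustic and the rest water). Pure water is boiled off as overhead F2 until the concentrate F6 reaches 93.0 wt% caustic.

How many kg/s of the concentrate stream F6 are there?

779.8 kg/s

caustic is conserved: 1076×0.674 = 725.22 kg/s all reports to the concentrate.
Concentrate = 725.22/(target fraction) = 779.81 kg/s.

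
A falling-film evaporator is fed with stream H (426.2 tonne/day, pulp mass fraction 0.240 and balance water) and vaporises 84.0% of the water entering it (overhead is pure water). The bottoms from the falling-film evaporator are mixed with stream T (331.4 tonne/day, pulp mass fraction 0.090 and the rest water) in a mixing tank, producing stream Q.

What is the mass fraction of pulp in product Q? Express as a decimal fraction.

0.272

Vapour removed = 0.840×0.760×426.2 = 272.09 tonne/day; concentrate = 154.11 tonne/day.
pulp reaching the mixer = 102.29 (from concentrate) + 331.4×0.090 = 132.11 tonne/day.
Product flow = 154.11 + 331.4 = 485.51 tonne/day; pulp fraction = 0.272.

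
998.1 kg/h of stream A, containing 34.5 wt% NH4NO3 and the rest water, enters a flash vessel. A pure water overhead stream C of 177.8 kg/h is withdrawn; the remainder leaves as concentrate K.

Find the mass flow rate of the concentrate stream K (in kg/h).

Concentrate = 998.1 − 177.8 = 820.3 kg/h.

820.3 kg/h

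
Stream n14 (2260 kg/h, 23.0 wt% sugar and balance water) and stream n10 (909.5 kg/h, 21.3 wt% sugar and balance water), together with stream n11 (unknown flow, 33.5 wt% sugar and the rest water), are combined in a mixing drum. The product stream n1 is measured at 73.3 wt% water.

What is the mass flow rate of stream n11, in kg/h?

1952 kg/h

Let n11 be the unknown flow. Total out = 3169.5 + n11.
water balance: 2456 + 0.665·n11 = 0.733·(3169.5 + n11)
(0.665 − 0.733)·n11 = 0.733×3169.5 − 2456 = -132.73
n11 = -132.73 / -0.068 = 1952 kg/h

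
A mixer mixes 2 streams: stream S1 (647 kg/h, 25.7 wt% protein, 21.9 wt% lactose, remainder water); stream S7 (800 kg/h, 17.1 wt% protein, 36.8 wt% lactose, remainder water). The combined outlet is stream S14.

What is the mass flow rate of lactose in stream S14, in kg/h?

436.1 kg/h

lactose out = lactose in = 647×0.219 + 800×0.368 = 436.09 kg/h.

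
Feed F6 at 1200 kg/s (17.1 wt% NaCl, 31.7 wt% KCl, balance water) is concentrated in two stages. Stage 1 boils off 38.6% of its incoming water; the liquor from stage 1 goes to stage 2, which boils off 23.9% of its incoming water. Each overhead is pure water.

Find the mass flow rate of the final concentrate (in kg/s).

water in feed = 1200×0.512 = 614.4 kg/s.
After stage 1: water left = (1−0.386)×614.4 = 377.24; stream total = 962.84 kg/s.
After stage 2: water left = (1−0.239)×377.24 = 287.08; final concentrate = 872.68 kg/s.

872.7 kg/s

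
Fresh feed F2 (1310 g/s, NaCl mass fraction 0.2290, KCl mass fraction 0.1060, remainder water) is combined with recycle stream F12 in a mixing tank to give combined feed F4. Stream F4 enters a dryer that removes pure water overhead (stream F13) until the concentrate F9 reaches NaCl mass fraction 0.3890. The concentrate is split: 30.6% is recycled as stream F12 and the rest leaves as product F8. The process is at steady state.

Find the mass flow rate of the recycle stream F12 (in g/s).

340 g/s

Overall NaCl balance (none leaves overhead): NaCl in fresh feed = NaCl in product, i.e. 1310×0.229 = (1−0.306)·F9·0.389.
F9 = 299.99/(0.389×0.694) = 1111.2 g/s.
Recycle F12 = 0.306×1111.2 = 340.03 g/s.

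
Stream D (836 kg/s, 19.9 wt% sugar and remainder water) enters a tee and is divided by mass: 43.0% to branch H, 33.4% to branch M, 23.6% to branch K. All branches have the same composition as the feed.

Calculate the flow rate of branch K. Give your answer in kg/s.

197.3 kg/s

Branch K flow = 0.236×836 = 197.3 kg/s.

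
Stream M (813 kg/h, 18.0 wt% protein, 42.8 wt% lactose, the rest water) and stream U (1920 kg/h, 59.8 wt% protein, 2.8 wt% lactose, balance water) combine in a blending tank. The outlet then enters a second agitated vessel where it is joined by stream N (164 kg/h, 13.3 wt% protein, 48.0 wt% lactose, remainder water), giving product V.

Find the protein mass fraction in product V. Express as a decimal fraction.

Overall, product flow = 2897 kg/h.
protein in = 813×0.180 + 1920×0.598 + 164×0.133 = 1316.3 kg/h.
protein fraction in V = 0.454.

0.454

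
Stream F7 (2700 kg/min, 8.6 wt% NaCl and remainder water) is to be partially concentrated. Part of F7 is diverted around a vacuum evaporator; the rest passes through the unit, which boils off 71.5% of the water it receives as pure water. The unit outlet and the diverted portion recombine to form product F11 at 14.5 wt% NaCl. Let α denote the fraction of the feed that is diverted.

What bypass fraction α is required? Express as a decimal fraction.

0.377

All 2700×0.086 = 232.2 kg/min of NaCl reaches F11, so F11 = 232.2/0.145 = 1601.4 kg/min and vapour = 1098.6 kg/min.
The evaporator receives (1−α)·2700 of feed at 0.914 water and removes 0.715 of that water:
0.715×0.914×(1−α)×2700 = 1098.6
(1−α) = 1098.6/1764.5 = 0.6226;  α = 0.3774.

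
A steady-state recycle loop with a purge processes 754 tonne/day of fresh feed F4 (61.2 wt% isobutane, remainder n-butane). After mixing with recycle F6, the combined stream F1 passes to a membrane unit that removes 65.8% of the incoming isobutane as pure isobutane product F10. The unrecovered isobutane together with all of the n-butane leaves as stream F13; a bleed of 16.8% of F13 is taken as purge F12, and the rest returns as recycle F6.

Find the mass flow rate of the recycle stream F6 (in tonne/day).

n-butane enters only via F4 and leaves only via the purge: 754×0.388 = 0.168×(n-butane in F13), and the membrane unit passes all n-butane, so n-butane in F1 = n-butane in F13 = 1741.4 tonne/day.
isobutane in F1: m_A = 754×0.612 + (1−0.168)·(1−0.658)·m_A, so m_A = 461.45/0.7155 = 644.97 tonne/day.
F13 = (1−0.658)×644.97 + 1741.4 = 1962 tonne/day.
Recycle F6 = (1−0.168)×1962 = 1632.4 tonne/day.

1632 tonne/day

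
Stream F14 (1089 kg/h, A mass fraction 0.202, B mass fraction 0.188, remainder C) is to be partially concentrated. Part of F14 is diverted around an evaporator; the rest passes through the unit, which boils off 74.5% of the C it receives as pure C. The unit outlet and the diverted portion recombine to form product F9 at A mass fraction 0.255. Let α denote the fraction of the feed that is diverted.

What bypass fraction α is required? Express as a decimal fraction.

0.543

All 1089×0.202 = 219.98 kg/h of A reaches F9, so F9 = 219.98/0.255 = 862.66 kg/h and vapour = 226.34 kg/h.
The evaporator receives (1−α)·1089 of feed at 0.610 C and removes 0.745 of that C:
0.745×0.610×(1−α)×1089 = 226.34
(1−α) = 226.34/494.9 = 0.4574;  α = 0.5426.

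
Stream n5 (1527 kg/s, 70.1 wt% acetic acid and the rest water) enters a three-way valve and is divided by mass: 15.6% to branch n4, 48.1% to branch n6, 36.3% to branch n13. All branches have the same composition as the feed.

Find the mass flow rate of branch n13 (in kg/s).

Branch n13 flow = 0.363×1527 = 554.3 kg/s.

554.3 kg/s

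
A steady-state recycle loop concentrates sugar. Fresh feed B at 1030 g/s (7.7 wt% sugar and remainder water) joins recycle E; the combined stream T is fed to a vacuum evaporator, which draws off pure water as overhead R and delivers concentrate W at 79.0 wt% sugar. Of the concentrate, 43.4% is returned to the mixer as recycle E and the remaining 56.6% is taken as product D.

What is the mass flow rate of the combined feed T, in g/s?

1107 g/s

Overall sugar balance (none leaves overhead): sugar in fresh feed = sugar in product, i.e. 1030×0.077 = (1−0.434)·W·0.790.
W = 79.31/(0.790×0.566) = 177.37 g/s.
Recycle E = 0.434×177.37 = 76.979 g/s.
Combined feed T = 1030 + 76.979 = 1107 g/s.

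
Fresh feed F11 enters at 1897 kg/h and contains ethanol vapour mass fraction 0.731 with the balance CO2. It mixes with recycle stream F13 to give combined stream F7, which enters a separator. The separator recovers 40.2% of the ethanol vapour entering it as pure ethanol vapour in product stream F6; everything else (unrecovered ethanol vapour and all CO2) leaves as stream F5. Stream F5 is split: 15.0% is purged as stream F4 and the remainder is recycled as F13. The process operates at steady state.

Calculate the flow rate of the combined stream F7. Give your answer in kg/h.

6222 kg/h

CO2 enters only via F11 and leaves only via the purge: 1897×0.269 = 0.150×(CO2 in F5), and the separator passes all CO2, so CO2 in F7 = CO2 in F5 = 3402 kg/h.
ethanol vapour in F7: m_A = 1897×0.731 + (1−0.150)·(1−0.402)·m_A, so m_A = 1386.7/0.4917 = 2820.2 kg/h.
F7 = 2820.2 + 3402 = 6222.2 kg/h.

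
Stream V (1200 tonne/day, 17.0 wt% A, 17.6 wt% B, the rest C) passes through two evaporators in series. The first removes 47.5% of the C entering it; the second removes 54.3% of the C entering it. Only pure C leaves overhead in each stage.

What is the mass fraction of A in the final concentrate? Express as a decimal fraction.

0.338

C in feed = 1200×0.654 = 784.8 tonne/day.
After stage 1: C left = (1−0.475)×784.8 = 412.02; stream total = 827.22 tonne/day.
After stage 2: C left = (1−0.543)×412.02 = 188.29; final concentrate = 603.49 tonne/day.
A fraction = 204/603.49 = 0.338.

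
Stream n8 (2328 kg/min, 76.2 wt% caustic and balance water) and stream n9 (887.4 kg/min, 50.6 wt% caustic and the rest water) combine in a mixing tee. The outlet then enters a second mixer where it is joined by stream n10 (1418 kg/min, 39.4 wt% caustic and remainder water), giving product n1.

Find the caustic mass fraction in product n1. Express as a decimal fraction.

Overall, product flow = 4633.4 kg/min.
caustic in = 2328×0.762 + 887.4×0.506 + 1418×0.394 = 2781.7 kg/min.
caustic fraction in n1 = 0.600.

0.600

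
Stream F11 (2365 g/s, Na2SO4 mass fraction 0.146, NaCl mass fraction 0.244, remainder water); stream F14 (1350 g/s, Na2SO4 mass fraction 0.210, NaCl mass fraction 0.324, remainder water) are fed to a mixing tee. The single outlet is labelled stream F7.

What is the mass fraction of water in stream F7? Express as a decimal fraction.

Total flow out = 2365 + 1350 = 3715 g/s.
water in = 2365×0.610 + 1350×0.466 = 2071.8 g/s.
water mass fraction in F7 = 2071.8/3715 = 0.558.

0.558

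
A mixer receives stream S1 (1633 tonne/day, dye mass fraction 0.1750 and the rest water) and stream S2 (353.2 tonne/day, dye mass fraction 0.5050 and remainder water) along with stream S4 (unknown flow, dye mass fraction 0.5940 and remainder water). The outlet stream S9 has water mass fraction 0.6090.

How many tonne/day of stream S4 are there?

Let S4 be the unknown flow. Total out = 1986.2 + S4.
water balance: 1522.1 + 0.406·S4 = 0.609·(1986.2 + S4)
(0.406 − 0.609)·S4 = 0.609×1986.2 − 1522.1 = -312.46
S4 = -312.46 / -0.203 = 1539.2 tonne/day

1539 tonne/day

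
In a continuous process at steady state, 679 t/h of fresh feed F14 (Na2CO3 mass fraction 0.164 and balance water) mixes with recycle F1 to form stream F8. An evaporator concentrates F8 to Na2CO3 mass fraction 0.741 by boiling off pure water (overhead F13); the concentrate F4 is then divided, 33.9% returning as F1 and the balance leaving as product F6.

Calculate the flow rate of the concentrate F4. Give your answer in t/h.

Overall Na2CO3 balance (none leaves overhead): Na2CO3 in fresh feed = Na2CO3 in product, i.e. 679×0.164 = (1−0.339)·F4·0.741.
F4 = 111.36/(0.741×0.661) = 227.35 t/h.

227.3 t/h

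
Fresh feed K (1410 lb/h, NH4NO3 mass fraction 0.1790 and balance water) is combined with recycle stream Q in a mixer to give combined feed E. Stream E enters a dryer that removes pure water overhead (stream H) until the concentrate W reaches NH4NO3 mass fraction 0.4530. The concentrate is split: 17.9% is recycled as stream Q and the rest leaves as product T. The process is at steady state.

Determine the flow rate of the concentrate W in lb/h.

Overall NH4NO3 balance (none leaves overhead): NH4NO3 in fresh feed = NH4NO3 in product, i.e. 1410×0.179 = (1−0.179)·W·0.453.
W = 252.39/(0.453×0.821) = 678.63 lb/h.

678.6 lb/h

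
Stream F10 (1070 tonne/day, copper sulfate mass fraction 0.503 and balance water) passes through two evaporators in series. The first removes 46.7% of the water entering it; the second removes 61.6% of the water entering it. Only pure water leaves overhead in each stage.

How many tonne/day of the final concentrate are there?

water in feed = 1070×0.497 = 531.79 tonne/day.
After stage 1: water left = (1−0.467)×531.79 = 283.44; stream total = 821.65 tonne/day.
After stage 2: water left = (1−0.616)×283.44 = 108.84; final concentrate = 647.05 tonne/day.

647.1 tonne/day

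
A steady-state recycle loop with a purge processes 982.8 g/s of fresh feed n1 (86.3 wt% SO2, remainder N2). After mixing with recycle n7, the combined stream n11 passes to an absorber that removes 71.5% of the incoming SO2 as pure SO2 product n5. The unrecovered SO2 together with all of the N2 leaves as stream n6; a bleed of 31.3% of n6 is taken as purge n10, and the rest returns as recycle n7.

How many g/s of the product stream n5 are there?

SO2 in n11: m_A = 982.8×0.863 + (1−0.313)·(1−0.715)·m_A, so m_A = 848.16/0.8042 = 1054.7 g/s.
Product n5 = 0.715×1054.7 = 754.08 g/s.

754.1 g/s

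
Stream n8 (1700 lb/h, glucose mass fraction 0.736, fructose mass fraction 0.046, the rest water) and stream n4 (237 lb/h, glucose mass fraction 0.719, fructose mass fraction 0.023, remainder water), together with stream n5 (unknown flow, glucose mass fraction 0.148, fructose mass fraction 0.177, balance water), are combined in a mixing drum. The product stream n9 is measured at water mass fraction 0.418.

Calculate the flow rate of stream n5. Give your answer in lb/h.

1471 lb/h

Let n5 be the unknown flow. Total out = 1937 + n5.
water balance: 431.75 + 0.675·n5 = 0.418·(1937 + n5)
(0.675 − 0.418)·n5 = 0.418×1937 − 431.75 = 377.92
n5 = 377.92 / 0.257 = 1470.5 lb/h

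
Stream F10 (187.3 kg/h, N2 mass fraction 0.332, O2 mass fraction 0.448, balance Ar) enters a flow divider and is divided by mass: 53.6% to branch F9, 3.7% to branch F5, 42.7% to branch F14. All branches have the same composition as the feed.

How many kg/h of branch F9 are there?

100.4 kg/h

Branch F9 flow = 0.536×187.3 = 100.39 kg/h.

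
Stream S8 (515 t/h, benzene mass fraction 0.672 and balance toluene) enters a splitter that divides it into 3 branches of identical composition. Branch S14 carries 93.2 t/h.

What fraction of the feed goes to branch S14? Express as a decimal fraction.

0.181

Fraction to S14 = 93.2/515 = 0.1810.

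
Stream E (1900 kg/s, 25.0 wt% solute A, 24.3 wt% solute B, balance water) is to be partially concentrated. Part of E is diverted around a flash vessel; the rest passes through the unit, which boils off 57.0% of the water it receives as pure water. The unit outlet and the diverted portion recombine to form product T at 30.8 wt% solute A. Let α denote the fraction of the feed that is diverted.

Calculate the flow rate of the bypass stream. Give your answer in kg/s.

All 1900×0.250 = 475 kg/s of solute A reaches T, so T = 475/0.308 = 1542.2 kg/s and vapour = 357.79 kg/s.
The evaporator receives (1−α)·1900 of feed at 0.507 water and removes 0.570 of that water:
0.570×0.507×(1−α)×1900 = 357.79
(1−α) = 357.79/549.08 = 0.6516;  α = 0.3484.
Bypass flow = 0.3484×1900 = 661.92 kg/s.

661.9 kg/s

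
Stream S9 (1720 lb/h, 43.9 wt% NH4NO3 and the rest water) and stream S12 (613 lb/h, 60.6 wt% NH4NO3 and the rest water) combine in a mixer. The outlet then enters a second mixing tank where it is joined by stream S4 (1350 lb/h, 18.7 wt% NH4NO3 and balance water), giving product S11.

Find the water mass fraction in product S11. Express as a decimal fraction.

Overall, product flow = 3683 lb/h.
water in = 1720×0.561 + 613×0.394 + 1350×0.813 = 2304 lb/h.
water fraction in S11 = 0.626.

0.626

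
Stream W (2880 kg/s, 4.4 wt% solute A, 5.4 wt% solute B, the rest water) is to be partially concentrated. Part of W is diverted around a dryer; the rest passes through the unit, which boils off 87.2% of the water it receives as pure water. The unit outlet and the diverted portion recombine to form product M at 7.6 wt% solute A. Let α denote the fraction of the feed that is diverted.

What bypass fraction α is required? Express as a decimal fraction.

0.465

All 2880×0.044 = 126.72 kg/s of solute A reaches M, so M = 126.72/0.076 = 1667.4 kg/s and vapour = 1212.6 kg/s.
The evaporator receives (1−α)·2880 of feed at 0.902 water and removes 0.872 of that water:
0.872×0.902×(1−α)×2880 = 1212.6
(1−α) = 1212.6/2265.2 = 0.5353;  α = 0.4647.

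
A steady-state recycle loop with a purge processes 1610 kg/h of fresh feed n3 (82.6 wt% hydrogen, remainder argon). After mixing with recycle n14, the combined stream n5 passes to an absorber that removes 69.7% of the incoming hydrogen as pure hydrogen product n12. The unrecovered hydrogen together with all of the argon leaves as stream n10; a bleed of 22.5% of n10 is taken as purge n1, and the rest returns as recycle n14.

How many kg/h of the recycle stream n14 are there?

argon enters only via n3 and leaves only via the purge: 1610×0.174 = 0.225×(argon in n10), and the absorber passes all argon, so argon in n5 = argon in n10 = 1245.1 kg/h.
hydrogen in n5: m_A = 1610×0.826 + (1−0.225)·(1−0.697)·m_A, so m_A = 1329.9/0.7652 = 1738 kg/h.
n10 = (1−0.697)×1738 + 1245.1 = 1771.7 kg/h.
Recycle n14 = (1−0.225)×1771.7 = 1373 kg/h.

1373 kg/h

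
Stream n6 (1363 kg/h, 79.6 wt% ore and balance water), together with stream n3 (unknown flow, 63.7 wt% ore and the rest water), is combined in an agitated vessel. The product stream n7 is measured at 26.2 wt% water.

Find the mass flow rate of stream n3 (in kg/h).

782.7 kg/h

Let n3 be the unknown flow. Total out = 1363 + n3.
water balance: 278.05 + 0.363·n3 = 0.262·(1363 + n3)
(0.363 − 0.262)·n3 = 0.262×1363 − 278.05 = 79.054
n3 = 79.054 / 0.101 = 782.71 kg/h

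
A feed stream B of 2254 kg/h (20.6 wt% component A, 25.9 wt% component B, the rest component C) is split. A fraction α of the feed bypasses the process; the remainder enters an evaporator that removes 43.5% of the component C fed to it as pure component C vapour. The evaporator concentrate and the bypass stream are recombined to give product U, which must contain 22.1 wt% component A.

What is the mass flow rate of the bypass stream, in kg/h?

1597 kg/h

All 2254×0.206 = 464.32 kg/h of component A reaches U, so U = 464.32/0.221 = 2101 kg/h and vapour = 152.99 kg/h.
The evaporator receives (1−α)·2254 of feed at 0.535 component C and removes 0.435 of that component C:
0.435×0.535×(1−α)×2254 = 152.99
(1−α) = 152.99/524.56 = 0.2916;  α = 0.7084.
Bypass flow = 0.7084×2254 = 1596.6 kg/h.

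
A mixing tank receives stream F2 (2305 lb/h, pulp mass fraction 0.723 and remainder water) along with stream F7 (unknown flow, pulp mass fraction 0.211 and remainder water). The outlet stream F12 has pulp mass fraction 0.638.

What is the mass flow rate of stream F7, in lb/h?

Let F7 be the unknown flow. Total out = 2305 + F7.
pulp balance: 1666.5 + 0.211·F7 = 0.638·(2305 + F7)
(0.211 − 0.638)·F7 = 0.638×2305 − 1666.5 = -195.92
F7 = -195.92 / -0.427 = 458.84 lb/h

458.8 lb/h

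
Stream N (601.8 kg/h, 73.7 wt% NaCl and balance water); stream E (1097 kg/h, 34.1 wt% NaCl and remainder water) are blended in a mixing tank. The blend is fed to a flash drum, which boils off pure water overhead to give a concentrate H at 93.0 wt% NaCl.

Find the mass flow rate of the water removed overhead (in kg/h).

819.7 kg/h

NaCl entering = 601.8×0.737 + 1097×0.341 = 817.6 kg/h.
All NaCl reports to H, so H = 817.6/0.930 = 879.14 kg/h.
Total feed = 1698.8 kg/h; overhead = 1698.8 − 879.14 = 819.66 kg/h.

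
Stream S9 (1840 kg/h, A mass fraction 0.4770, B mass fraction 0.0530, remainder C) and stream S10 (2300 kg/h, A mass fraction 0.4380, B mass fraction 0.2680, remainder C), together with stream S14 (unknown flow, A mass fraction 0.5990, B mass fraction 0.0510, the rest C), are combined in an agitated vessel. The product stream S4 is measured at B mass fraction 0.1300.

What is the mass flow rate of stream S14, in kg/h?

2224 kg/h

Let S14 be the unknown flow. Total out = 4140 + S14.
B balance: 713.92 + 0.051·S14 = 0.130·(4140 + S14)
(0.051 − 0.130)·S14 = 0.130×4140 − 713.92 = -175.72
S14 = -175.72 / -0.079 = 2224.3 kg/h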